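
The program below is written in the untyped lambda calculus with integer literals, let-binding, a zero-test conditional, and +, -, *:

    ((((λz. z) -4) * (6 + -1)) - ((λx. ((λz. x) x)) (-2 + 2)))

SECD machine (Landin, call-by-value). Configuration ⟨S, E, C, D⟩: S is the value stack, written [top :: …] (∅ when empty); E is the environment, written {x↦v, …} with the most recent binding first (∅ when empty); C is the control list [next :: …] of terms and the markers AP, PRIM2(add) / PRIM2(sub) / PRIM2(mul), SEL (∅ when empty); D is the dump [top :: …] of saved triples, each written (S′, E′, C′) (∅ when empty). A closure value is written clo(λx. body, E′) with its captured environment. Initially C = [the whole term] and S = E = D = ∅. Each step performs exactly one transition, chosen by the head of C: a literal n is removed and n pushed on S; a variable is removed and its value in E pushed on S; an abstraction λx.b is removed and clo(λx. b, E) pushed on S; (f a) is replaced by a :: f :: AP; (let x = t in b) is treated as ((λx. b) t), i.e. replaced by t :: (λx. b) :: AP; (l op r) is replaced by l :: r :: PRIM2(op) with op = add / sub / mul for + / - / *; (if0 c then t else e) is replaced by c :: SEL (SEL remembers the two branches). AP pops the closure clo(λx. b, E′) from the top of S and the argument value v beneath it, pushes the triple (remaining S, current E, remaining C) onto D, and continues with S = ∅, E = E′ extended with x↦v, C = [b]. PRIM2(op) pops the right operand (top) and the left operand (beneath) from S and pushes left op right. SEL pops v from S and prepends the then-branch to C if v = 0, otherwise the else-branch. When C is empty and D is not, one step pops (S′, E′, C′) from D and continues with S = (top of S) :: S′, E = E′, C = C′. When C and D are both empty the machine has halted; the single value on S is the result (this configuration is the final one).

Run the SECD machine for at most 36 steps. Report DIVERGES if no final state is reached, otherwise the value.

Answer: -20

Machine steps:
t=0: ⟨S=∅; E=∅; C=[((((λz. z) -4) * (6 + -1)) - ((λx. ((λz. x) x)) (-2 + 2)))]; D=∅⟩
t=1: ⟨S=∅; E=∅; C=[(((λz. z) -4) * (6 + -1)) :: ((λx. ((λz. x) x)) (-2 + 2)) :: PRIM2(sub)]; D=∅⟩
t=2: ⟨S=∅; E=∅; C=[((λz. z) -4) :: (6 + -1) :: PRIM2(mul) :: ((λx. ((λz. x) x)) (-2 + 2)) :: PRIM2(sub)]; D=∅⟩
t=3: ⟨S=∅; E=∅; C=[-4 :: (λz. z) :: AP :: (6 + -1) :: PRIM2(mul) :: ((λx. ((λz. x) x)) (-2 + 2)) :: PRIM2(sub)]; D=∅⟩
t=4: ⟨S=[-4]; E=∅; C=[(λz. z) :: AP :: (6 + -1) :: PRIM2(mul) :: ((λx. ((λz. x) x)) (-2 + 2)) :: PRIM2(sub)]; D=∅⟩
t=5: ⟨S=[clo(λz. z, ∅) :: -4]; E=∅; C=[AP :: (6 + -1) :: PRIM2(mul) :: ((λx. ((λz. x) x)) (-2 + 2)) :: PRIM2(sub)]; D=∅⟩
t=6: ⟨S=∅; E={z↦-4}; C=[z]; D=[(∅, ∅, [(6 + -1) :: PRIM2(mul) :: ((λx. ((λz. x) x)) (-2 + 2)) :: PRIM2(sub)])]⟩
t=7: ⟨S=[-4]; E={z↦-4}; C=∅; D=[(∅, ∅, [(6 + -1) :: PRIM2(mul) :: ((λx. ((λz. x) x)) (-2 + 2)) :: PRIM2(sub)])]⟩
t=8: ⟨S=[-4]; E=∅; C=[(6 + -1) :: PRIM2(mul) :: ((λx. ((λz. x) x)) (-2 + 2)) :: PRIM2(sub)]; D=∅⟩
t=9: ⟨S=[-4]; E=∅; C=[6 :: -1 :: PRIM2(add) :: PRIM2(mul) :: ((λx. ((λz. x) x)) (-2 + 2)) :: PRIM2(sub)]; D=∅⟩
t=10: ⟨S=[6 :: -4]; E=∅; C=[-1 :: PRIM2(add) :: PRIM2(mul) :: ((λx. ((λz. x) x)) (-2 + 2)) :: PRIM2(sub)]; D=∅⟩
t=11: ⟨S=[-1 :: 6 :: -4]; E=∅; C=[PRIM2(add) :: PRIM2(mul) :: ((λx. ((λz. x) x)) (-2 + 2)) :: PRIM2(sub)]; D=∅⟩
t=12: ⟨S=[5 :: -4]; E=∅; C=[PRIM2(mul) :: ((λx. ((λz. x) x)) (-2 + 2)) :: PRIM2(sub)]; D=∅⟩
t=13: ⟨S=[-20]; E=∅; C=[((λx. ((λz. x) x)) (-2 + 2)) :: PRIM2(sub)]; D=∅⟩
t=14: ⟨S=[-20]; E=∅; C=[(-2 + 2) :: (λx. ((λz. x) x)) :: AP :: PRIM2(sub)]; D=∅⟩
t=15: ⟨S=[-20]; E=∅; C=[-2 :: 2 :: PRIM2(add) :: (λx. ((λz. x) x)) :: AP :: PRIM2(sub)]; D=∅⟩
t=16: ⟨S=[-2 :: -20]; E=∅; C=[2 :: PRIM2(add) :: (λx. ((λz. x) x)) :: AP :: PRIM2(sub)]; D=∅⟩
t=17: ⟨S=[2 :: -2 :: -20]; E=∅; C=[PRIM2(add) :: (λx. ((λz. x) x)) :: AP :: PRIM2(sub)]; D=∅⟩
t=18: ⟨S=[0 :: -20]; E=∅; C=[(λx. ((λz. x) x)) :: AP :: PRIM2(sub)]; D=∅⟩
t=19: ⟨S=[clo(λx. ((λz. x) x), ∅) :: 0 :: -20]; E=∅; C=[AP :: PRIM2(sub)]; D=∅⟩
t=20: ⟨S=∅; E={x↦0}; C=[((λz. x) x)]; D=[([-20], ∅, [PRIM2(sub)])]⟩
t=21: ⟨S=∅; E={x↦0}; C=[x :: (λz. x) :: AP]; D=[([-20], ∅, [PRIM2(sub)])]⟩
t=22: ⟨S=[0]; E={x↦0}; C=[(λz. x) :: AP]; D=[([-20], ∅, [PRIM2(sub)])]⟩
t=23: ⟨S=[clo(λz. x, {x↦0}) :: 0]; E={x↦0}; C=[AP]; D=[([-20], ∅, [PRIM2(sub)])]⟩
t=24: ⟨S=∅; E={z↦0, x↦0}; C=[x]; D=[(∅, {x↦0}, ∅) :: ([-20], ∅, [PRIM2(sub)])]⟩
t=25: ⟨S=[0]; E={z↦0, x↦0}; C=∅; D=[(∅, {x↦0}, ∅) :: ([-20], ∅, [PRIM2(sub)])]⟩
t=26: ⟨S=[0]; E={x↦0}; C=∅; D=[([-20], ∅, [PRIM2(sub)])]⟩
t=27: ⟨S=[0 :: -20]; E=∅; C=[PRIM2(sub)]; D=∅⟩
t=28: ⟨S=[-20]; E=∅; C=∅; D=∅⟩
→ final value -20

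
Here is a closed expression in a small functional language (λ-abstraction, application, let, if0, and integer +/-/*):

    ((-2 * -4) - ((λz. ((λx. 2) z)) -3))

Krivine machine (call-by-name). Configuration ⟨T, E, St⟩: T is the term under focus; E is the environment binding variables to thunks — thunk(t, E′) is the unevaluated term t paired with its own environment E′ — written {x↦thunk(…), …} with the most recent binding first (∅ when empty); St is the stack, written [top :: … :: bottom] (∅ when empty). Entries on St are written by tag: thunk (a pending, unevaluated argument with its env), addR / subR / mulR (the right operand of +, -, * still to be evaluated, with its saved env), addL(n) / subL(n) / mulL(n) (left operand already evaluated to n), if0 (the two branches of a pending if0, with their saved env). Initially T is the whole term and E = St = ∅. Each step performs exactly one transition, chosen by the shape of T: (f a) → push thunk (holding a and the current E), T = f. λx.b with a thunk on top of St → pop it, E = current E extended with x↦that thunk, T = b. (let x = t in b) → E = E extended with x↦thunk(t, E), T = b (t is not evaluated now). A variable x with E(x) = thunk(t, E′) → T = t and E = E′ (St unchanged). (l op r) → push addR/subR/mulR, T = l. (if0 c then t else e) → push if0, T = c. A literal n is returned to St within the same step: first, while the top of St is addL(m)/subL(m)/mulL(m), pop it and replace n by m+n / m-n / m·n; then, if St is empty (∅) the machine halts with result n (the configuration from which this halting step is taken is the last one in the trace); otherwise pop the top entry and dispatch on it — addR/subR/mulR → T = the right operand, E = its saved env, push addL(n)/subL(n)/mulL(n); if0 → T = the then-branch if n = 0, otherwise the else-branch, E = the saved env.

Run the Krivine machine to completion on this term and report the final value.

Answer: 6

Execution trace:
[0] <T=((-2 * -4) - ((λz. ((λx. 2) z)) -3)), E=∅, St=∅>
[1] <T=(-2 * -4), E=∅, St=[subR]>
[2] <T=-2, E=∅, St=[mulR :: subR]>
[3] <T=-4, E=∅, St=[mulL(-2) :: subR]>
[4] <T=((λz. ((λx. 2) z)) -3), E=∅, St=[subL(8)]>
[5] <T=(λz. ((λx. 2) z)), E=∅, St=[thunk :: subL(8)]>
[6] <T=((λx. 2) z), E={z↦thunk(-3, ∅)}, St=[subL(8)]>
[7] <T=(λx. 2), E={z↦thunk(-3, ∅)}, St=[thunk :: subL(8)]>
[8] <T=2, E={x↦thunk(z, {z↦thunk(-3, ∅)}), z↦thunk(-3, ∅)}, St=[subL(8)]>
→ final value 6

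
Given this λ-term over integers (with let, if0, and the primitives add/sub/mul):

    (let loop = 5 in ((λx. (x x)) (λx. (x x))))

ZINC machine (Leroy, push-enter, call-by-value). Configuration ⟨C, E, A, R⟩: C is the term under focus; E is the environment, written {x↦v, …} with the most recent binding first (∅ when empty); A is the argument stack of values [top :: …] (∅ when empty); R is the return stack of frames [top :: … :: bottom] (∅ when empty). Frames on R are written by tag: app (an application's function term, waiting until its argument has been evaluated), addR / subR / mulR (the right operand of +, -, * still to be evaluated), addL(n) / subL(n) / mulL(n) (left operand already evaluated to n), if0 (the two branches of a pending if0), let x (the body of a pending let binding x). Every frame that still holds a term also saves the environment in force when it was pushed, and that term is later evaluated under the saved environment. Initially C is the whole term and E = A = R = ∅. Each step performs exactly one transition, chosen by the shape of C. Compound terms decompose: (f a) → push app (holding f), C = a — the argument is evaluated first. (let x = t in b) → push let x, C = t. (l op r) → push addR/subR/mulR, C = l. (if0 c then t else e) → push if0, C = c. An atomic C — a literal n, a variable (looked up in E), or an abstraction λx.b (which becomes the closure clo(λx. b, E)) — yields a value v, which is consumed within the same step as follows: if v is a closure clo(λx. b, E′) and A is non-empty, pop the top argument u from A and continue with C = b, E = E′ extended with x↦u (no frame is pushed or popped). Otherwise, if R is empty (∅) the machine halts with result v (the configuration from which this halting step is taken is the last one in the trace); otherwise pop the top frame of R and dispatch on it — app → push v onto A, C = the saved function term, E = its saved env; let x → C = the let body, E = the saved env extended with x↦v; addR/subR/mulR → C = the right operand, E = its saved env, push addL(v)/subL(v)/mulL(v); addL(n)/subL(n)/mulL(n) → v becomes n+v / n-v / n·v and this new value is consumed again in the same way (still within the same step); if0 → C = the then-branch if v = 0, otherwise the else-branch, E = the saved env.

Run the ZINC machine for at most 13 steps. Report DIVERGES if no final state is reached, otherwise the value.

Answer: DIVERGES (no final state within 13 steps)

Execution trace:
0. ⟨C=(let loop = 5 in ((λx. (x x)) (λx. (x x)))); E=∅; A=∅; R=∅⟩
1. ⟨C=5; E=∅; A=∅; R=[let loop]⟩
2. ⟨C=((λx. (x x)) (λx. (x x))); E={loop↦5}; A=∅; R=∅⟩
3. ⟨C=(λx. (x x)); E={loop↦5}; A=∅; R=[app]⟩
4. ⟨C=(λx. (x x)); E={loop↦5}; A=[clo(λx. (x x), {loop↦5})]; R=∅⟩
5. ⟨C=(x x); E={x↦clo(λx. (x x), {loop↦5}), loop↦5}; A=∅; R=∅⟩
6. ⟨C=x; E={x↦clo(λx. (x x), {loop↦5}), loop↦5}; A=∅; R=[app]⟩
7. ⟨C=x; E={x↦clo(λx. (x x), {loop↦5}), loop↦5}; A=[clo(λx. (x x), {loop↦5})]; R=∅⟩
… configuration repeats with period 3 (steps 5–7 recur indefinitely) …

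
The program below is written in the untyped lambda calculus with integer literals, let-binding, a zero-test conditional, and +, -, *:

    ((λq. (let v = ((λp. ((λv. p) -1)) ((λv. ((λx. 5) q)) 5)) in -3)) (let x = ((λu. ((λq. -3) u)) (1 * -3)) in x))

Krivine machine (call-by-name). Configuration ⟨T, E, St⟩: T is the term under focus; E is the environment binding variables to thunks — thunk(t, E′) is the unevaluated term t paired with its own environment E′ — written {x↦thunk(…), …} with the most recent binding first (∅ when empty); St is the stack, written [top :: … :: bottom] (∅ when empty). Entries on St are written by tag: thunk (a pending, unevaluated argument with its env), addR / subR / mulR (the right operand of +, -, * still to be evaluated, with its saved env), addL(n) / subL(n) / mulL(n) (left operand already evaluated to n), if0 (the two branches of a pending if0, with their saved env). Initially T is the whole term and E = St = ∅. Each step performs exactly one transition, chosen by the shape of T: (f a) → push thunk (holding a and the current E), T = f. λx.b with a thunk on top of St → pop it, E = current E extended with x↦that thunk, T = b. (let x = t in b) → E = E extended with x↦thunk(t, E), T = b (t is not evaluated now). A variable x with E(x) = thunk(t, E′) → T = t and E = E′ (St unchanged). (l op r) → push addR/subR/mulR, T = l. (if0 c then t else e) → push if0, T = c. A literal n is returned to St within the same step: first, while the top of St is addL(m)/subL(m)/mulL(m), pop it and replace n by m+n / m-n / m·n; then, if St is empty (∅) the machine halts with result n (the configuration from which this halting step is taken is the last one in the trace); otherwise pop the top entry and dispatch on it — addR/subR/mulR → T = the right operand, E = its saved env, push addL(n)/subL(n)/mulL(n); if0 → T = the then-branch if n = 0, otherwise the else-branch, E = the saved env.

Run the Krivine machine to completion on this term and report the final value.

Answer: -3

Execution trace:
t=0: [T=((λq. (let v = ((λp. ((λv. p) -1)) ((λv. ((λx. 5) q)) 5)) in -3)) (let x = ((λu. ((λq. -3) u)) (1 * -3)) in x)) | E=∅ | St=∅]
t=1: [T=(λq. (let v = ((λp. ((λv. p) -1)) ((λv. ((λx. 5) q)) 5)) in -3)) | E=∅ | St=[thunk]]
t=2: [T=(let v = ((λp. ((λv. p) -1)) ((λv. ((λx. 5) q)) 5)) in -3) | E={q↦thunk((let x = ((λu. ((λq. -3) u)) (1 * -3)) in x), ∅)} | St=∅]
t=3: [T=-3 | E={v↦thunk(((λp. ((λv. p) -1)) ((λv. ((λx. 5) q)) 5)), {q↦thunk((let x = ((λu. ((λq. -3) u)) (1 * -3)) in x), ∅)}), q↦thunk((let x = ((λu. ((λq. -3) u)) (1 * -3)) in x), ∅)} | St=∅]
→ final value -3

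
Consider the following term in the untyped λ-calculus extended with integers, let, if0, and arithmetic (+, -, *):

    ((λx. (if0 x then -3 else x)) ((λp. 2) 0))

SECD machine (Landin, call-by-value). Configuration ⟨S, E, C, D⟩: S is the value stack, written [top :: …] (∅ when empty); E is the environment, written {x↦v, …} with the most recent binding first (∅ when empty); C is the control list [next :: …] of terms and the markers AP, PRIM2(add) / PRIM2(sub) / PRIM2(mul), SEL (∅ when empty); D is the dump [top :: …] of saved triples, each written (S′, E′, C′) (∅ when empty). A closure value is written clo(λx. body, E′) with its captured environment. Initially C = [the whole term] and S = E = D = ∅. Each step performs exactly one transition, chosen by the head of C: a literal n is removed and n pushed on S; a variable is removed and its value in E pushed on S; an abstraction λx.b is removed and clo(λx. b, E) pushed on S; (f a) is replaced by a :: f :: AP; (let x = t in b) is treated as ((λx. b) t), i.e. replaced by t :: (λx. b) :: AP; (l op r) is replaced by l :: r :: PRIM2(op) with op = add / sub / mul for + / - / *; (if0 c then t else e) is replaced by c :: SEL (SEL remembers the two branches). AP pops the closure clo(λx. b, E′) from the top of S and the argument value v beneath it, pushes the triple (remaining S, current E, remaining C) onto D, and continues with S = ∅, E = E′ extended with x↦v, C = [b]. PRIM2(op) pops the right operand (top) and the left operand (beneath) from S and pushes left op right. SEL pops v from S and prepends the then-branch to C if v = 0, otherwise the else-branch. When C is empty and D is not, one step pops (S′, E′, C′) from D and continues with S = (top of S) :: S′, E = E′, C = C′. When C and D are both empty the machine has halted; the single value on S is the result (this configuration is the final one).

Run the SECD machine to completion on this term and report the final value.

Answer: 2

Machine steps:
0. ⟨S=∅; E=∅; C=[((λx. (if0 x then -3 else x)) ((λp. 2) 0))]; D=∅⟩
1. ⟨S=∅; E=∅; C=[((λp. 2) 0) :: (λx. (if0 x then -3 else x)) :: AP]; D=∅⟩
2. ⟨S=∅; E=∅; C=[0 :: (λp. 2) :: AP :: (λx. (if0 x then -3 else x)) :: AP]; D=∅⟩
3. ⟨S=[0]; E=∅; C=[(λp. 2) :: AP :: (λx. (if0 x then -3 else x)) :: AP]; D=∅⟩
4. ⟨S=[clo(λp. 2, ∅) :: 0]; E=∅; C=[AP :: (λx. (if0 x then -3 else x)) :: AP]; D=∅⟩
5. ⟨S=∅; E={p↦0}; C=[2]; D=[(∅, ∅, [(λx. (if0 x then -3 else x)) :: AP])]⟩
6. ⟨S=[2]; E={p↦0}; C=∅; D=[(∅, ∅, [(λx. (if0 x then -3 else x)) :: AP])]⟩
7. ⟨S=[2]; E=∅; C=[(λx. (if0 x then -3 else x)) :: AP]; D=∅⟩
8. ⟨S=[clo(λx. (if0 x then -3 else x), ∅) :: 2]; E=∅; C=[AP]; D=∅⟩
9. ⟨S=∅; E={x↦2}; C=[(if0 x then -3 else x)]; D=[(∅, ∅, ∅)]⟩
10. ⟨S=∅; E={x↦2}; C=[x :: SEL]; D=[(∅, ∅, ∅)]⟩
11. ⟨S=[2]; E={x↦2}; C=[SEL]; D=[(∅, ∅, ∅)]⟩
12. ⟨S=∅; E={x↦2}; C=[x]; D=[(∅, ∅, ∅)]⟩
13. ⟨S=[2]; E={x↦2}; C=∅; D=[(∅, ∅, ∅)]⟩
14. ⟨S=[2]; E=∅; C=∅; D=∅⟩
→ final value 2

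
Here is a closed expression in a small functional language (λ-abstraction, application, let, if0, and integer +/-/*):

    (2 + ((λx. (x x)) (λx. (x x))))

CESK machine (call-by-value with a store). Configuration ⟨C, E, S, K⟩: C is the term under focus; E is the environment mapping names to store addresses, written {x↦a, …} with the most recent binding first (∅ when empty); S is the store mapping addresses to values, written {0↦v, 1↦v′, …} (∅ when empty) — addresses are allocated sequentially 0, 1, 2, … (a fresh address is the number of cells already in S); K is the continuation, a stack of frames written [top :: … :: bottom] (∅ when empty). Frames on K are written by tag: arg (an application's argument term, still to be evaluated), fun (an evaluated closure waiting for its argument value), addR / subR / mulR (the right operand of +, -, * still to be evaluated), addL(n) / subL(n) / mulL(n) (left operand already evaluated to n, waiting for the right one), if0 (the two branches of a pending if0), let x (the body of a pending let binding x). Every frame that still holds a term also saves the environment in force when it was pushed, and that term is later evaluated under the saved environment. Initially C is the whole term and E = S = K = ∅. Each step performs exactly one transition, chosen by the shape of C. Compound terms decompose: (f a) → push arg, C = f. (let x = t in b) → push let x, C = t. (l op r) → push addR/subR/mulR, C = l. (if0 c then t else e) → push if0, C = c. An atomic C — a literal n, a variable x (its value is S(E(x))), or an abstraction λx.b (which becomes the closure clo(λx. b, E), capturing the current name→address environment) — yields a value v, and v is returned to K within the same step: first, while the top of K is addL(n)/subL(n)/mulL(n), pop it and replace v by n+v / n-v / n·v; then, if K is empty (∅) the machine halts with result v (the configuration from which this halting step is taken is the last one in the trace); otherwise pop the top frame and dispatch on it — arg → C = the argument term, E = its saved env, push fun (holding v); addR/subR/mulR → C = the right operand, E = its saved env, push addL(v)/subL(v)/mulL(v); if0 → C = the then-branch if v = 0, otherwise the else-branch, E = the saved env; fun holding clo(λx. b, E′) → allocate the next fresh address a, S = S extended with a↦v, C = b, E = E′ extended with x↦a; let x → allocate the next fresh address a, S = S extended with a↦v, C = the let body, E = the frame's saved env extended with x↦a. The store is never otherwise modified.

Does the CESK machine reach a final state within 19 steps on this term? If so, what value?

0. [C=(2 + ((λx. (x x)) (λx. (x x)))) | E=∅ | S=∅ | K=∅]
1. [C=2 | E=∅ | S=∅ | K=[addR]]
2. [C=((λx. (x x)) (λx. (x x))) | E=∅ | S=∅ | K=[addL(2)]]
3. [C=(λx. (x x)) | E=∅ | S=∅ | K=[arg :: addL(2)]]
4. [C=(λx. (x x)) | E=∅ | S=∅ | K=[fun :: addL(2)]]
5. [C=(x x) | E={x↦0} | S={0↦clo(λx. (x x), ∅)} | K=[addL(2)]]
6. [C=x | E={x↦0} | S={0↦clo(λx. (x x), ∅)} | K=[arg :: addL(2)]]
7. [C=x | E={x↦0} | S={0↦clo(λx. (x x), ∅)} | K=[fun :: addL(2)]]
8. [C=(x x) | E={x↦1} | S={0↦clo(λx. (x x), ∅), 1↦clo(λx. (x x), ∅)} | K=[addL(2)]]
9. [C=x | E={x↦1} | S={0↦clo(λx. (x x), ∅), 1↦clo(λx. (x x), ∅)} | K=[arg :: addL(2)]]
10. [C=x | E={x↦1} | S={0↦clo(λx. (x x), ∅), 1↦clo(λx. (x x), ∅)} | K=[fun :: addL(2)]]
11. [C=(x x) | E={x↦2} | S={0↦clo(λx. (x x), ∅), 1↦clo(λx. (x x), ∅), 2↦clo(λx. (x x), ∅)} | K=[addL(2)]]
12. [C=x | E={x↦2} | S={0↦clo(λx. (x x), ∅), 1↦clo(λx. (x x), ∅), 2↦clo(λx. (x x), ∅)} | K=[arg :: addL(2)]]
13. [C=x | E={x↦2} | S={0↦clo(λx. (x x), ∅), 1↦clo(λx. (x x), ∅), 2↦clo(λx. (x x), ∅)} | K=[fun :: addL(2)]]
14. [C=(x x) | E={x↦3} | S={0↦clo(λx. (x x), ∅), 1↦clo(λx. (x x), ∅), 2↦clo(λx. (x x), ∅), 3↦clo(λx. (x x), ∅)} | K=[addL(2)]]
15. [C=x | E={x↦3} | S={0↦clo(λx. (x x), ∅), 1↦clo(λx. (x x), ∅), 2↦clo(λx. (x x), ∅), 3↦clo(λx. (x x), ∅)} | K=[arg :: addL(2)]]
16. [C=x | E={x↦3} | S={0↦clo(λx. (x x), ∅), 1↦clo(λx. (x x), ∅), 2↦clo(λx. (x x), ∅), 3↦clo(λx. (x x), ∅)} | K=[fun :: addL(2)]]
17. [C=(x x) | E={x↦4} | S={0↦clo(λx. (x x), ∅), 1↦clo(λx. (x x), ∅), 2↦clo(λx. (x x), ∅), 3↦clo(λx. (x x), ∅), 4↦clo(λx. (x x), ∅)} | K=[addL(2)]]
18. [C=x | E={x↦4} | S={0↦clo(λx. (x x), ∅), 1↦clo(λx. (x x), ∅), 2↦clo(λx. (x x), ∅), 3↦clo(λx. (x x), ∅), 4↦clo(λx. (x x), ∅)} | K=[arg :: addL(2)]]
19. [C=x | E={x↦4} | S={0↦clo(λx. (x x), ∅), 1↦clo(λx. (x x), ∅), 2↦clo(λx. (x x), ∅), 3↦clo(λx. (x x), ∅), 4↦clo(λx. (x x), ∅)} | K=[fun :: addL(2)]]
→ 19 transitions taken and the configuration is still not final: no result within 19 steps

Answer: DIVERGES (no final state within 19 steps)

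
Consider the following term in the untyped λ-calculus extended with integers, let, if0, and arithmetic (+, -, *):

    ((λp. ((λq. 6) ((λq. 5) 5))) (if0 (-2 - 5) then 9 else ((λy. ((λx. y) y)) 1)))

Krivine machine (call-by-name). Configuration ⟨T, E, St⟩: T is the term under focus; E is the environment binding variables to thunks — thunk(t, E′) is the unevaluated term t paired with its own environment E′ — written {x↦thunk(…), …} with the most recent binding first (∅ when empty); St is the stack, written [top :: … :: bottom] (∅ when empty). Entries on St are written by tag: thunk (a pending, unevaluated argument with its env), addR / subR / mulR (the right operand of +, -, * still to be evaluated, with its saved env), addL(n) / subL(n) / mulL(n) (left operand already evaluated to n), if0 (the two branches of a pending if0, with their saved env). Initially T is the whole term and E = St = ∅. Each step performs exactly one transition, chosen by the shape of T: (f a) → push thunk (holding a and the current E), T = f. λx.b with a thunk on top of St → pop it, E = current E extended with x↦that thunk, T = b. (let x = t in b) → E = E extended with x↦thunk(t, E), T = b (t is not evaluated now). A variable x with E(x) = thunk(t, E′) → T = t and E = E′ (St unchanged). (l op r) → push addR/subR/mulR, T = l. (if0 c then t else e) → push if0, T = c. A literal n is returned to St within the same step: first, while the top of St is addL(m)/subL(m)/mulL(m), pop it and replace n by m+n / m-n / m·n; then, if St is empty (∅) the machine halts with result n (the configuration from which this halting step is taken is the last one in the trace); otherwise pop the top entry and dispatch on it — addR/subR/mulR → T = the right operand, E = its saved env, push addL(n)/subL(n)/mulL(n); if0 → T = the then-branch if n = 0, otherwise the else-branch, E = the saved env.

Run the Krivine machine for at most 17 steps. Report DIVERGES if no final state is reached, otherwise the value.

[0] <T=((λp. ((λq. 6) ((λq. 5) 5))) (if0 (-2 - 5) then 9 else ((λy. ((λx. y) y)) 1))), E=∅, St=∅>
[1] <T=(λp. ((λq. 6) ((λq. 5) 5))), E=∅, St=[thunk]>
[2] <T=((λq. 6) ((λq. 5) 5)), E={p↦thunk((if0 (-2 - 5) then 9 else ((λy. ((λx. y) y)) 1)), ∅)}, St=∅>
[3] <T=(λq. 6), E={p↦thunk((if0 (-2 - 5) then 9 else ((λy. ((λx. y) y)) 1)), ∅)}, St=[thunk]>
[4] <T=6, E={q↦thunk(((λq. 5) 5), {p↦thunk((if0 (-2 - 5) then 9 else ((λy. ((λx. y) y)) 1)), ∅)}), p↦thunk((if0 (-2 - 5) then 9 else ((λy. ((λx. y) y)) 1)), ∅)}, St=∅>
→ final value 6

Answer: 6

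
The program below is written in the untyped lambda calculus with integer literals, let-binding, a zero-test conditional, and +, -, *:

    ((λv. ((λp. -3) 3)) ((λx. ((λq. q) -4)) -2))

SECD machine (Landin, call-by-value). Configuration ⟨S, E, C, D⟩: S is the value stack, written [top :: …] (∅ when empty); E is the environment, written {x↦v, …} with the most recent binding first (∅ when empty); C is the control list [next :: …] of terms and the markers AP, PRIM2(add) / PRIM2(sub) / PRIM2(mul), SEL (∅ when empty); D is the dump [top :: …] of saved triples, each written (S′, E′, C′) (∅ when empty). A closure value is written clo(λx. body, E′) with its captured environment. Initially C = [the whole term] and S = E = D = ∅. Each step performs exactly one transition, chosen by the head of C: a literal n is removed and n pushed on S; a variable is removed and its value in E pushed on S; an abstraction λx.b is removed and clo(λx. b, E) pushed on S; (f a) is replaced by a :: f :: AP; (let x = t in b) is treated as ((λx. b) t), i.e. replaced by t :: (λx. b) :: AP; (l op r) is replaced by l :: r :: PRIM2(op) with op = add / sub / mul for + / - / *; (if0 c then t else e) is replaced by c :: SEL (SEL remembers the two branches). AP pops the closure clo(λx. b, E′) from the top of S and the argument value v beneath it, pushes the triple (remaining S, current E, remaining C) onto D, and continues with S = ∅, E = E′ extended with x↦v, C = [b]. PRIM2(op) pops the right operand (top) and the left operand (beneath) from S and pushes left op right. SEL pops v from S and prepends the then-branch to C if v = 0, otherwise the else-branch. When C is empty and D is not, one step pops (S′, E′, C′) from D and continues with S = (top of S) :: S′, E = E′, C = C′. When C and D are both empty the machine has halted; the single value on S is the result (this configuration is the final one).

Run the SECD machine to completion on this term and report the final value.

Answer: -3

Machine steps:
t=0: [S=∅ | E=∅ | C=[((λv. ((λp. -3) 3)) ((λx. ((λq. q) -4)) -2))] | D=∅]
t=1: [S=∅ | E=∅ | C=[((λx. ((λq. q) -4)) -2) :: (λv. ((λp. -3) 3)) :: AP] | D=∅]
t=2: [S=∅ | E=∅ | C=[-2 :: (λx. ((λq. q) -4)) :: AP :: (λv. ((λp. -3) 3)) :: AP] | D=∅]
t=3: [S=[-2] | E=∅ | C=[(λx. ((λq. q) -4)) :: AP :: (λv. ((λp. -3) 3)) :: AP] | D=∅]
t=4: [S=[clo(λx. ((λq. q) -4), ∅) :: -2] | E=∅ | C=[AP :: (λv. ((λp. -3) 3)) :: AP] | D=∅]
t=5: [S=∅ | E={x↦-2} | C=[((λq. q) -4)] | D=[(∅, ∅, [(λv. ((λp. -3) 3)) :: AP])]]
t=6: [S=∅ | E={x↦-2} | C=[-4 :: (λq. q) :: AP] | D=[(∅, ∅, [(λv. ((λp. -3) 3)) :: AP])]]
t=7: [S=[-4] | E={x↦-2} | C=[(λq. q) :: AP] | D=[(∅, ∅, [(λv. ((λp. -3) 3)) :: AP])]]
t=8: [S=[clo(λq. q, {x↦-2}) :: -4] | E={x↦-2} | C=[AP] | D=[(∅, ∅, [(λv. ((λp. -3) 3)) :: AP])]]
t=9: [S=∅ | E={q↦-4, x↦-2} | C=[q] | D=[(∅, {x↦-2}, ∅) :: (∅, ∅, [(λv. ((λp. -3) 3)) :: AP])]]
t=10: [S=[-4] | E={q↦-4, x↦-2} | C=∅ | D=[(∅, {x↦-2}, ∅) :: (∅, ∅, [(λv. ((λp. -3) 3)) :: AP])]]
t=11: [S=[-4] | E={x↦-2} | C=∅ | D=[(∅, ∅, [(λv. ((λp. -3) 3)) :: AP])]]
t=12: [S=[-4] | E=∅ | C=[(λv. ((λp. -3) 3)) :: AP] | D=∅]
t=13: [S=[clo(λv. ((λp. -3) 3), ∅) :: -4] | E=∅ | C=[AP] | D=∅]
t=14: [S=∅ | E={v↦-4} | C=[((λp. -3) 3)] | D=[(∅, ∅, ∅)]]
t=15: [S=∅ | E={v↦-4} | C=[3 :: (λp. -3) :: AP] | D=[(∅, ∅, ∅)]]
t=16: [S=[3] | E={v↦-4} | C=[(λp. -3) :: AP] | D=[(∅, ∅, ∅)]]
t=17: [S=[clo(λp. -3, {v↦-4}) :: 3] | E={v↦-4} | C=[AP] | D=[(∅, ∅, ∅)]]
t=18: [S=∅ | E={p↦3, v↦-4} | C=[-3] | D=[(∅, {v↦-4}, ∅) :: (∅, ∅, ∅)]]
t=19: [S=[-3] | E={p↦3, v↦-4} | C=∅ | D=[(∅, {v↦-4}, ∅) :: (∅, ∅, ∅)]]
t=20: [S=[-3] | E={v↦-4} | C=∅ | D=[(∅, ∅, ∅)]]
t=21: [S=[-3] | E=∅ | C=∅ | D=∅]
→ final value -3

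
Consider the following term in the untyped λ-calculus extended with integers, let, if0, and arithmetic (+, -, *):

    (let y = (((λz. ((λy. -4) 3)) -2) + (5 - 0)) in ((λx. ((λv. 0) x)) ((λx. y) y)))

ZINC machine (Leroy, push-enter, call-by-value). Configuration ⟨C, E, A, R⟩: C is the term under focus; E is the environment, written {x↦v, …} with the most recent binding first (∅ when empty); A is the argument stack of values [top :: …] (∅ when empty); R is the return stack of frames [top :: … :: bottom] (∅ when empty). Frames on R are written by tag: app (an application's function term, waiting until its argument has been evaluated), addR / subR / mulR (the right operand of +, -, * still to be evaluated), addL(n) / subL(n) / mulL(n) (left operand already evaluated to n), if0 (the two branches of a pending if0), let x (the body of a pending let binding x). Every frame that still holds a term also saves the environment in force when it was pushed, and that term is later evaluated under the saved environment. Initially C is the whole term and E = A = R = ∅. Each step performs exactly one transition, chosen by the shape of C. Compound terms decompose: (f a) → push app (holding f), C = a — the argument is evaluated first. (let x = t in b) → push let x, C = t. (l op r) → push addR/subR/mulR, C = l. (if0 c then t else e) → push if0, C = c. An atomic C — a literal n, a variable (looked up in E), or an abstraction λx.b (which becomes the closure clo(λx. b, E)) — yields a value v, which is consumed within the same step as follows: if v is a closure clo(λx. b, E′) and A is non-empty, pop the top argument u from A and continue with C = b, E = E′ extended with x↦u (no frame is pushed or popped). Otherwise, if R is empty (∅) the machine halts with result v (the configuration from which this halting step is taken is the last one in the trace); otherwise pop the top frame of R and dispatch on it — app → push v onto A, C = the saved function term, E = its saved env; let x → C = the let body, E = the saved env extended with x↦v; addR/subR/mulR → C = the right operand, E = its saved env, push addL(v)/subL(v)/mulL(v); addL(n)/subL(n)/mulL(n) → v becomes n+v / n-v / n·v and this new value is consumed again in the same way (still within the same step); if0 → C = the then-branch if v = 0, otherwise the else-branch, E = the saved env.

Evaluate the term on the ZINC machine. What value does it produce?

Answer: 0

Execution trace:
step 0: [C=(let y = (((λz. ((λy. -4) 3)) -2) + (5 - 0)) in ((λx. ((λv. 0) x)) ((λx. y) y))) | E=∅ | A=∅ | R=∅]
step 1: [C=(((λz. ((λy. -4) 3)) -2) + (5 - 0)) | E=∅ | A=∅ | R=[let y]]
step 2: [C=((λz. ((λy. -4) 3)) -2) | E=∅ | A=∅ | R=[addR :: let y]]
step 3: [C=-2 | E=∅ | A=∅ | R=[app :: addR :: let y]]
step 4: [C=(λz. ((λy. -4) 3)) | E=∅ | A=[-2] | R=[addR :: let y]]
step 5: [C=((λy. -4) 3) | E={z↦-2} | A=∅ | R=[addR :: let y]]
step 6: [C=3 | E={z↦-2} | A=∅ | R=[app :: addR :: let y]]
step 7: [C=(λy. -4) | E={z↦-2} | A=[3] | R=[addR :: let y]]
step 8: [C=-4 | E={y↦3, z↦-2} | A=∅ | R=[addR :: let y]]
step 9: [C=(5 - 0) | E=∅ | A=∅ | R=[addL(-4) :: let y]]
step 10: [C=5 | E=∅ | A=∅ | R=[subR :: addL(-4) :: let y]]
step 11: [C=0 | E=∅ | A=∅ | R=[subL(5) :: addL(-4) :: let y]]
step 12: [C=((λx. ((λv. 0) x)) ((λx. y) y)) | E={y↦1} | A=∅ | R=∅]
step 13: [C=((λx. y) y) | E={y↦1} | A=∅ | R=[app]]
step 14: [C=y | E={y↦1} | A=∅ | R=[app :: app]]
step 15: [C=(λx. y) | E={y↦1} | A=[1] | R=[app]]
step 16: [C=y | E={x↦1, y↦1} | A=∅ | R=[app]]
step 17: [C=(λx. ((λv. 0) x)) | E={y↦1} | A=[1] | R=∅]
step 18: [C=((λv. 0) x) | E={x↦1, y↦1} | A=∅ | R=∅]
step 19: [C=x | E={x↦1, y↦1} | A=∅ | R=[app]]
step 20: [C=(λv. 0) | E={x↦1, y↦1} | A=[1] | R=∅]
step 21: [C=0 | E={v↦1, x↦1, y↦1} | A=∅ | R=∅]
→ final value 0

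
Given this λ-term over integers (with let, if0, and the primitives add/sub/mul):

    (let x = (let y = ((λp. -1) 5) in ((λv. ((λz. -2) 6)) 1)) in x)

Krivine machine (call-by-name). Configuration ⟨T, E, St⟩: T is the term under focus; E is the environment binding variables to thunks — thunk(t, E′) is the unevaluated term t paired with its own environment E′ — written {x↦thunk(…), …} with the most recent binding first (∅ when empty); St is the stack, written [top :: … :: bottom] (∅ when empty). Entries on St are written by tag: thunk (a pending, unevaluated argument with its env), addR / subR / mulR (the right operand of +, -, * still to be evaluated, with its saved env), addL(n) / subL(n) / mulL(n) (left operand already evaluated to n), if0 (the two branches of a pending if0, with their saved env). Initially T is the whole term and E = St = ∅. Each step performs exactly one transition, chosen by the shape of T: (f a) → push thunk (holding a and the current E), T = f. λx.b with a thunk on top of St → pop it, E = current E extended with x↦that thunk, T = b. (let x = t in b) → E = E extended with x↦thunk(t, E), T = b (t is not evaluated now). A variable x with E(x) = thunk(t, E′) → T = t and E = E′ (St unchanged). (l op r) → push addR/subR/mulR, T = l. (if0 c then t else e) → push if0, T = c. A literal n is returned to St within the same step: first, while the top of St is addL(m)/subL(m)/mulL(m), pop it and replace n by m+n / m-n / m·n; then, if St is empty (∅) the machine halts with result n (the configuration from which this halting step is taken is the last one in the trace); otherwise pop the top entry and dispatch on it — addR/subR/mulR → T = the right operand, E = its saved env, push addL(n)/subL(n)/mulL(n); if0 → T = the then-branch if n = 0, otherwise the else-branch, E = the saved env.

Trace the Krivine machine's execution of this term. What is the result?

Answer: -2

Machine steps:
step 0: ⟨T=(let x = (let y = ((λp. -1) 5) in ((λv. ((λz. -2) 6)) 1)) in x); E=∅; St=∅⟩
step 1: ⟨T=x; E={x↦thunk((let y = ((λp. -1) 5) in ((λv. ((λz. -2) 6)) 1)), ∅)}; St=∅⟩
step 2: ⟨T=(let y = ((λp. -1) 5) in ((λv. ((λz. -2) 6)) 1)); E=∅; St=∅⟩
step 3: ⟨T=((λv. ((λz. -2) 6)) 1); E={y↦thunk(((λp. -1) 5), ∅)}; St=∅⟩
step 4: ⟨T=(λv. ((λz. -2) 6)); E={y↦thunk(((λp. -1) 5), ∅)}; St=[thunk]⟩
step 5: ⟨T=((λz. -2) 6); E={v↦thunk(1, {y↦thunk(((λp. -1) 5), ∅)}), y↦thunk(((λp. -1) 5), ∅)}; St=∅⟩
step 6: ⟨T=(λz. -2); E={v↦thunk(1, {y↦thunk(((λp. -1) 5), ∅)}), y↦thunk(((λp. -1) 5), ∅)}; St=[thunk]⟩
step 7: ⟨T=-2; E={z↦thunk(6, {v↦thunk(1, {y↦thunk(((λp. -1) 5), ∅)}), y↦thunk(((λp. -1) 5), ∅)}), v↦thunk(1, {y↦thunk(((λp. -1) 5), ∅)}), y↦thunk(((λp. -1) 5), ∅)}; St=∅⟩
→ final value -2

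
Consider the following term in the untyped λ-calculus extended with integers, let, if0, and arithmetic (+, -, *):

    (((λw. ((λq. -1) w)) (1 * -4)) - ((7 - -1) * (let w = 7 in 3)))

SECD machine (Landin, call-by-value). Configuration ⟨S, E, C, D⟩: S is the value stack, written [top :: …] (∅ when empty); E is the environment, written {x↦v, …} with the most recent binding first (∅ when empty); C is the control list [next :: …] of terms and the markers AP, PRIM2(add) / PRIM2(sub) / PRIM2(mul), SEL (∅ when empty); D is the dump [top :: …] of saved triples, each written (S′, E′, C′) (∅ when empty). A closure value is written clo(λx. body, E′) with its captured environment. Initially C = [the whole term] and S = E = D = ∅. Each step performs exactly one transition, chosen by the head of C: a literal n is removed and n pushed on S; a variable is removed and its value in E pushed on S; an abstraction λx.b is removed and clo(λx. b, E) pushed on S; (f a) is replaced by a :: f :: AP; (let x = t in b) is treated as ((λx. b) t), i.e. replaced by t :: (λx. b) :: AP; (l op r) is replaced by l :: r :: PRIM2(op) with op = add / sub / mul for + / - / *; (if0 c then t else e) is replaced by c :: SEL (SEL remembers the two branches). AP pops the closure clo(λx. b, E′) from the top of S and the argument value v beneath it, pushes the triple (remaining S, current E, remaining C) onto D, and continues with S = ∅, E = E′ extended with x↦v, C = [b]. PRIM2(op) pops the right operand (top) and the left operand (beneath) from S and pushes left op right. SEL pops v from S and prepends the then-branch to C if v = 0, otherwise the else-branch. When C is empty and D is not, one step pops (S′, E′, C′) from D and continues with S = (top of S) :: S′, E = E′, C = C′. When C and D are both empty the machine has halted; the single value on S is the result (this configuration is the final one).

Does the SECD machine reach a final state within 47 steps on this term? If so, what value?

Answer: -25

Machine steps:
t=0: ⟨S=∅; E=∅; C=[(((λw. ((λq. -1) w)) (1 * -4)) - ((7 - -1) * (let w = 7 in 3)))]; D=∅⟩
t=1: ⟨S=∅; E=∅; C=[((λw. ((λq. -1) w)) (1 * -4)) :: ((7 - -1) * (let w = 7 in 3)) :: PRIM2(sub)]; D=∅⟩
t=2: ⟨S=∅; E=∅; C=[(1 * -4) :: (λw. ((λq. -1) w)) :: AP :: ((7 - -1) * (let w = 7 in 3)) :: PRIM2(sub)]; D=∅⟩
t=3: ⟨S=∅; E=∅; C=[1 :: -4 :: PRIM2(mul) :: (λw. ((λq. -1) w)) :: AP :: ((7 - -1) * (let w = 7 in 3)) :: PRIM2(sub)]; D=∅⟩
t=4: ⟨S=[1]; E=∅; C=[-4 :: PRIM2(mul) :: (λw. ((λq. -1) w)) :: AP :: ((7 - -1) * (let w = 7 in 3)) :: PRIM2(sub)]; D=∅⟩
t=5: ⟨S=[-4 :: 1]; E=∅; C=[PRIM2(mul) :: (λw. ((λq. -1) w)) :: AP :: ((7 - -1) * (let w = 7 in 3)) :: PRIM2(sub)]; D=∅⟩
t=6: ⟨S=[-4]; E=∅; C=[(λw. ((λq. -1) w)) :: AP :: ((7 - -1) * (let w = 7 in 3)) :: PRIM2(sub)]; D=∅⟩
t=7: ⟨S=[clo(λw. ((λq. -1) w), ∅) :: -4]; E=∅; C=[AP :: ((7 - -1) * (let w = 7 in 3)) :: PRIM2(sub)]; D=∅⟩
t=8: ⟨S=∅; E={w↦-4}; C=[((λq. -1) w)]; D=[(∅, ∅, [((7 - -1) * (let w = 7 in 3)) :: PRIM2(sub)])]⟩
t=9: ⟨S=∅; E={w↦-4}; C=[w :: (λq. -1) :: AP]; D=[(∅, ∅, [((7 - -1) * (let w = 7 in 3)) :: PRIM2(sub)])]⟩
t=10: ⟨S=[-4]; E={w↦-4}; C=[(λq. -1) :: AP]; D=[(∅, ∅, [((7 - -1) * (let w = 7 in 3)) :: PRIM2(sub)])]⟩
t=11: ⟨S=[clo(λq. -1, {w↦-4}) :: -4]; E={w↦-4}; C=[AP]; D=[(∅, ∅, [((7 - -1) * (let w = 7 in 3)) :: PRIM2(sub)])]⟩
t=12: ⟨S=∅; E={q↦-4, w↦-4}; C=[-1]; D=[(∅, {w↦-4}, ∅) :: (∅, ∅, [((7 - -1) * (let w = 7 in 3)) :: PRIM2(sub)])]⟩
t=13: ⟨S=[-1]; E={q↦-4, w↦-4}; C=∅; D=[(∅, {w↦-4}, ∅) :: (∅, ∅, [((7 - -1) * (let w = 7 in 3)) :: PRIM2(sub)])]⟩
t=14: ⟨S=[-1]; E={w↦-4}; C=∅; D=[(∅, ∅, [((7 - -1) * (let w = 7 in 3)) :: PRIM2(sub)])]⟩
t=15: ⟨S=[-1]; E=∅; C=[((7 - -1) * (let w = 7 in 3)) :: PRIM2(sub)]; D=∅⟩
t=16: ⟨S=[-1]; E=∅; C=[(7 - -1) :: (let w = 7 in 3) :: PRIM2(mul) :: PRIM2(sub)]; D=∅⟩
t=17: ⟨S=[-1]; E=∅; C=[7 :: -1 :: PRIM2(sub) :: (let w = 7 in 3) :: PRIM2(mul) :: PRIM2(sub)]; D=∅⟩
t=18: ⟨S=[7 :: -1]; E=∅; C=[-1 :: PRIM2(sub) :: (let w = 7 in 3) :: PRIM2(mul) :: PRIM2(sub)]; D=∅⟩
t=19: ⟨S=[-1 :: 7 :: -1]; E=∅; C=[PRIM2(sub) :: (let w = 7 in 3) :: PRIM2(mul) :: PRIM2(sub)]; D=∅⟩
t=20: ⟨S=[8 :: -1]; E=∅; C=[(let w = 7 in 3) :: PRIM2(mul) :: PRIM2(sub)]; D=∅⟩
t=21: ⟨S=[8 :: -1]; E=∅; C=[7 :: (λw. 3) :: AP :: PRIM2(mul) :: PRIM2(sub)]; D=∅⟩
t=22: ⟨S=[7 :: 8 :: -1]; E=∅; C=[(λw. 3) :: AP :: PRIM2(mul) :: PRIM2(sub)]; D=∅⟩
t=23: ⟨S=[clo(λw. 3, ∅) :: 7 :: 8 :: -1]; E=∅; C=[AP :: PRIM2(mul) :: PRIM2(sub)]; D=∅⟩
t=24: ⟨S=∅; E={w↦7}; C=[3]; D=[([8 :: -1], ∅, [PRIM2(mul) :: PRIM2(sub)])]⟩
t=25: ⟨S=[3]; E={w↦7}; C=∅; D=[([8 :: -1], ∅, [PRIM2(mul) :: PRIM2(sub)])]⟩
t=26: ⟨S=[3 :: 8 :: -1]; E=∅; C=[PRIM2(mul) :: PRIM2(sub)]; D=∅⟩
t=27: ⟨S=[24 :: -1]; E=∅; C=[PRIM2(sub)]; D=∅⟩
t=28: ⟨S=[-25]; E=∅; C=∅; D=∅⟩
→ final value -25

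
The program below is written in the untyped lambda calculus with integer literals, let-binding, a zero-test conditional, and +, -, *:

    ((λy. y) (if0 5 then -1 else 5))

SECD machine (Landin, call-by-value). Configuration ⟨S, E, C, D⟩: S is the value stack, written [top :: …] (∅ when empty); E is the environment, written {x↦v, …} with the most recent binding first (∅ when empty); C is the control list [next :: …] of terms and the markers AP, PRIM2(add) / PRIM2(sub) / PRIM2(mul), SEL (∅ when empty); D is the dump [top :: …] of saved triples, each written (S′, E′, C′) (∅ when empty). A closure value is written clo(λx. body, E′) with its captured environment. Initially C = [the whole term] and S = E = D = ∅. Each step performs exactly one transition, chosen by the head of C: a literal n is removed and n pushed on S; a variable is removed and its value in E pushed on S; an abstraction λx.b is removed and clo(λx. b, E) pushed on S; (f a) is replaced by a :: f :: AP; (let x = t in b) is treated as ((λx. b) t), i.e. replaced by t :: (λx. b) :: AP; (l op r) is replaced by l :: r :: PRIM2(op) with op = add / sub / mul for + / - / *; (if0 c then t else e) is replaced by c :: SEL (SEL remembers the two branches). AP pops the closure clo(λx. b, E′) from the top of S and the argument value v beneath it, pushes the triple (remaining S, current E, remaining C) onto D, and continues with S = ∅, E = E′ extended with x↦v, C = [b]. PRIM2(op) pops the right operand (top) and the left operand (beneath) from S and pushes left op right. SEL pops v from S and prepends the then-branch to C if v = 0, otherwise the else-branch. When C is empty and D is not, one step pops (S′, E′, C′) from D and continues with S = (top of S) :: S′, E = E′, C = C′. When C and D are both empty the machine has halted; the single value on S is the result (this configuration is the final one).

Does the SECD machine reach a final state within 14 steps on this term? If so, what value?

Answer: 5

Machine steps:
0. [S=∅ | E=∅ | C=[((λy. y) (if0 5 then -1 else 5))] | D=∅]
1. [S=∅ | E=∅ | C=[(if0 5 then -1 else 5) :: (λy. y) :: AP] | D=∅]
2. [S=∅ | E=∅ | C=[5 :: SEL :: (λy. y) :: AP] | D=∅]
3. [S=[5] | E=∅ | C=[SEL :: (λy. y) :: AP] | D=∅]
4. [S=∅ | E=∅ | C=[5 :: (λy. y) :: AP] | D=∅]
5. [S=[5] | E=∅ | C=[(λy. y) :: AP] | D=∅]
6. [S=[clo(λy. y, ∅) :: 5] | E=∅ | C=[AP] | D=∅]
7. [S=∅ | E={y↦5} | C=[y] | D=[(∅, ∅, ∅)]]
8. [S=[5] | E={y↦5} | C=∅ | D=[(∅, ∅, ∅)]]
9. [S=[5] | E=∅ | C=∅ | D=∅]
→ final value 5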